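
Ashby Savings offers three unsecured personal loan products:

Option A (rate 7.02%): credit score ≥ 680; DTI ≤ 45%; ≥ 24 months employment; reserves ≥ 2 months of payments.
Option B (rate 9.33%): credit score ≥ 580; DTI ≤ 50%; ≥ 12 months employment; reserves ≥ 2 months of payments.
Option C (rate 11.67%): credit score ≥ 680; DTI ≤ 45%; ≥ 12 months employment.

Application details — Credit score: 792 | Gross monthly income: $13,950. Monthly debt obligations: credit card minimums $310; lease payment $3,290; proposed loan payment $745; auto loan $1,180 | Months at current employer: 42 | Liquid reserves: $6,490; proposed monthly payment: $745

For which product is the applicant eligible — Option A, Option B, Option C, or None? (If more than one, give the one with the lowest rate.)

Total debts = (310 + 3,290 + 745 + 1,180) = 5,525; DTI = 5,525/13,950 = 39.6%.
Reserves = 6,490/745 = 8.7 months.
Option A: score 792 ≥ 680; DTI 39.6% ≤ 45%; employment 42 ≥ 24 mo; reserves 8.7 ≥ 2 mo → qualifies.
Option B: score 792 ≥ 580; DTI 39.6% ≤ 50%; employment 42 ≥ 12 mo; reserves 8.7 ≥ 2 mo → qualifies.
Option C: score 792 ≥ 680; DTI 39.6% ≤ 45%; employment 42 ≥ 12 mo → qualifies.
Qualifying: Option A, Option B, Option C. Lowest rate is 7.02% → Option A.

Option A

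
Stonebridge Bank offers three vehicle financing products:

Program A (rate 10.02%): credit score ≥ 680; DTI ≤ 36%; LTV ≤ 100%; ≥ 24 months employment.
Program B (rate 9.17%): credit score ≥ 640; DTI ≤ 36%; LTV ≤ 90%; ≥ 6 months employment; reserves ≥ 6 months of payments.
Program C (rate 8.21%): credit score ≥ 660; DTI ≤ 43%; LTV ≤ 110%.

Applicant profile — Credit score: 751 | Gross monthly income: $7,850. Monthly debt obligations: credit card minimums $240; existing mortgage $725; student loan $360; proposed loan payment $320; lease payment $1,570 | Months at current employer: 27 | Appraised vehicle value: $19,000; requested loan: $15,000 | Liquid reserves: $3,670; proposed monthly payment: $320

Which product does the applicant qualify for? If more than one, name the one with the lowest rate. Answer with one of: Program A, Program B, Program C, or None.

Total debts = (240 + 725 + 360 + 320 + 1,570) = 3,215; DTI = 3,215/7,850 = 41%.
LTV = 15,000/19,000 = 78.9%.
Reserves = 3,670/320 = 11.5 months.
Program A: score 751 ≥ 680; DTI 41% > 36%; LTV 78.9% ≤ 100%; employment 27 ≥ 24 mo → does not qualify.
Program B: score 751 ≥ 640; DTI 41% > 36%; LTV 78.9% ≤ 90%; employment 27 ≥ 6 mo; reserves 11.5 ≥ 6 mo → does not qualify.
Program C: score 751 ≥ 660; DTI 41% ≤ 43%; LTV 78.9% ≤ 110% → qualifies.

Program C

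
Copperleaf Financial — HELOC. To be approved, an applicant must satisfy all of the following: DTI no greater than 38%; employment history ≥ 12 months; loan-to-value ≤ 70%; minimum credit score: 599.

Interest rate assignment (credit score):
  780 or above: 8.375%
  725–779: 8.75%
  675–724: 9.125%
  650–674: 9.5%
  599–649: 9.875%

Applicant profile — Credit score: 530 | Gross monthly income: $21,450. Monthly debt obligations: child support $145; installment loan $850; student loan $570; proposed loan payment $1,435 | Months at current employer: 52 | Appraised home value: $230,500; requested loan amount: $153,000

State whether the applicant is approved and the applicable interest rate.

Credit score 530 < 599 (below minimum)
Loan-to-value = 153,000/230,500 = 66.4% — pass (70% max)
Total monthly debts = (145 + 850 + 570 + 1,435) = 3,000. DTI = 3,000/21,450 = 14% ≤ 38%
Employment 52 ≥ 12 months
Not all requirements met → denied.

Denied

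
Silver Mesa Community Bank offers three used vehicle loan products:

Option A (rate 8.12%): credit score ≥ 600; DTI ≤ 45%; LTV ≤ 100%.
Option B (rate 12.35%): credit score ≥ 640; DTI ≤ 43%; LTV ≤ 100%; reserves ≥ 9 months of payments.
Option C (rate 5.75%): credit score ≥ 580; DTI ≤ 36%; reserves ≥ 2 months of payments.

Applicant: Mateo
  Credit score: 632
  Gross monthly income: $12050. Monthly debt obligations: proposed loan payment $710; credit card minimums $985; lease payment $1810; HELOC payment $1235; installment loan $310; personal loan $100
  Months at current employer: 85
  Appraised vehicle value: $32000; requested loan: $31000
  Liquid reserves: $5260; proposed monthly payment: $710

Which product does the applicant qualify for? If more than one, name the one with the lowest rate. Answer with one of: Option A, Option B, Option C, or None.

Total debts = (710 + 985 + 1,810 + 1,235 + 310 + 100) = 5,150; DTI = 5,150/12,050 = 42.7%.
LTV = 31,000/32,000 = 96.9%.
Reserves = 5,260/710 = 7.4 months.
Option A: score 632 ≥ 600; DTI 42.7% ≤ 45%; LTV 96.9% ≤ 100% → qualifies.
Option B: score 632 < 640; DTI 42.7% ≤ 43%; LTV 96.9% ≤ 100%; reserves 7.4 < 9 mo → does not qualify.
Option C: score 632 ≥ 580; DTI 42.7% > 36%; reserves 7.4 ≥ 2 mo → does not qualify.

Option A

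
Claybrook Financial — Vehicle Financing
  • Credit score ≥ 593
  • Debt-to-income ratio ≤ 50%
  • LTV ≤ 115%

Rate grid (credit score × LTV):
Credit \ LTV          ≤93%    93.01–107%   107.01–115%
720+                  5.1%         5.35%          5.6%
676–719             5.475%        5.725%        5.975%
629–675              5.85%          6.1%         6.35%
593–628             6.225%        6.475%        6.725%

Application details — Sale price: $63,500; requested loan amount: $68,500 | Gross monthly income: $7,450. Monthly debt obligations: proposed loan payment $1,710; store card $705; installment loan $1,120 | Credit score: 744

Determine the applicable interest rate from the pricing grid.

5.6%

Credit score 744 ≥ 593; Total monthly debts = (1,710 + 705 + 1,120) = 3,535. Debt-to-income = 3,535/7,450 = 47.4% — meets 50% limit
LTV: 68,500 ÷ 63,500 = 107.9%, within 115% cap
Score 744 is in the 720+ band; LTV 107.9% is in the 107.01–115% band → 5.6%.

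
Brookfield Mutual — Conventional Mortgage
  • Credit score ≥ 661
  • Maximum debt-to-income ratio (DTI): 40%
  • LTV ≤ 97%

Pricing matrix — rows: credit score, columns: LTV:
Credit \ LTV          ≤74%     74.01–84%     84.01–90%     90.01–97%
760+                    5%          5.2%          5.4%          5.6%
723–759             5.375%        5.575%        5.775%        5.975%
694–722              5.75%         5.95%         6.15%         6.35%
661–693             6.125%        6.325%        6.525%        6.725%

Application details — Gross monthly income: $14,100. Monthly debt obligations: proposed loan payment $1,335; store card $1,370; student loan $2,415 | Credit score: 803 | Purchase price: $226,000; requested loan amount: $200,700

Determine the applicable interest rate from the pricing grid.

5.4%

Credit score 803 ≥ 661; Total monthly debts = (1,335 + 1,370 + 2,415) = 5,120. DTI: 5,120 ÷ 14,100 = 36.3%, within the 40% cap
Loan-to-value = 200,700/226,000 = 88.8% — pass (97% max)
Row: 803 falls in 760+. Column: 88.8% falls in 84.01–90%. Rate = 5.4%.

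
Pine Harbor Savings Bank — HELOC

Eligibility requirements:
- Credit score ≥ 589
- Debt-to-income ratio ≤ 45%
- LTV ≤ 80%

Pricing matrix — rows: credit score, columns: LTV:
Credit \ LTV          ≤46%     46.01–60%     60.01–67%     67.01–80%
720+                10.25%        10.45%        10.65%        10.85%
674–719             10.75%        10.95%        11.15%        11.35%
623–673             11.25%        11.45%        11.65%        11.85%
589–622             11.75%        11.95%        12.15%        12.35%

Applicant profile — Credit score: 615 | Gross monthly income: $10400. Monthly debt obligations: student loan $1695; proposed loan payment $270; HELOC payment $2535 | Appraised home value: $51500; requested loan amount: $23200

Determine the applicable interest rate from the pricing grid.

11.75%

Credit score 615 ≥ 589; Total monthly debts = (1,695 + 270 + 2,535) = 4,500. DTI = 4,500/10,400 = 43.3% ≤ 45%
Loan-to-value = 23,200/51,500 = 45% — pass (80% max)
Credit 615 → row 589–622; LTV 45% → column ≤46%. Grid cell → 11.75%.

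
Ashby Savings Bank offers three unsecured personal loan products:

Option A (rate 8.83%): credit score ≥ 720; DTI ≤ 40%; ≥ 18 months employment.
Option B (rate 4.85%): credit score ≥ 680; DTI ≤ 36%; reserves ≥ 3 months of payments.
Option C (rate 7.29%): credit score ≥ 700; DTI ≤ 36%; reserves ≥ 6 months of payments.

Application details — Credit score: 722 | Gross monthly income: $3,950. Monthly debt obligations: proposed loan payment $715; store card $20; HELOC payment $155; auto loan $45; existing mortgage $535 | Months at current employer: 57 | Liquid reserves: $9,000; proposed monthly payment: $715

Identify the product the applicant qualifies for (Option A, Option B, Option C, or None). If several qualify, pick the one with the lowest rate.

Total debts = (715 + 20 + 155 + 45 + 535) = 1,470; DTI = 1,470/3,950 = 37.2%.
Reserves = 9,000/715 = 12.6 months.
Option A: score 722 ≥ 720; DTI 37.2% ≤ 40%; employment 57 ≥ 18 mo → qualifies.
Option B: score 722 ≥ 680; DTI 37.2% > 36%; reserves 12.6 ≥ 3 mo → does not qualify.
Option C: score 722 ≥ 700; DTI 37.2% > 36%; reserves 12.6 ≥ 6 mo → does not qualify.

Option A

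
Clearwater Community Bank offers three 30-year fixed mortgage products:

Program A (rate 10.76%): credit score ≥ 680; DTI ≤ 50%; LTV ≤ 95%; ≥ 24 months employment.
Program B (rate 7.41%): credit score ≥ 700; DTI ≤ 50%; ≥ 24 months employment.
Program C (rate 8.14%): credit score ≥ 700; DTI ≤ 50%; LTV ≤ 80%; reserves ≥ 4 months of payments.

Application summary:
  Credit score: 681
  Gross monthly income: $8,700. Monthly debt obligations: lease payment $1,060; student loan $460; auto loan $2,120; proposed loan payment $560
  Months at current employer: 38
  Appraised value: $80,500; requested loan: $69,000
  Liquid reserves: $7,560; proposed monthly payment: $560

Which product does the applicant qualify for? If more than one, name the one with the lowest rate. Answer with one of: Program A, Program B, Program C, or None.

Program A

Total debts = (1,060 + 460 + 2,120 + 560) = 4,200; DTI = 4,200/8,700 = 48.3%.
LTV = 69,000/80,500 = 85.7%.
Reserves = 7,560/560 = 13.5 months.
Program A: score 681 ≥ 680; DTI 48.3% ≤ 50%; LTV 85.7% ≤ 95%; employment 38 ≥ 24 mo → qualifies.
Program B: score 681 < 700; DTI 48.3% ≤ 50%; employment 38 ≥ 24 mo → does not qualify.
Program C: score 681 < 700; DTI 48.3% ≤ 50%; LTV 85.7% > 80%; reserves 13.5 ≥ 4 mo → does not qualify.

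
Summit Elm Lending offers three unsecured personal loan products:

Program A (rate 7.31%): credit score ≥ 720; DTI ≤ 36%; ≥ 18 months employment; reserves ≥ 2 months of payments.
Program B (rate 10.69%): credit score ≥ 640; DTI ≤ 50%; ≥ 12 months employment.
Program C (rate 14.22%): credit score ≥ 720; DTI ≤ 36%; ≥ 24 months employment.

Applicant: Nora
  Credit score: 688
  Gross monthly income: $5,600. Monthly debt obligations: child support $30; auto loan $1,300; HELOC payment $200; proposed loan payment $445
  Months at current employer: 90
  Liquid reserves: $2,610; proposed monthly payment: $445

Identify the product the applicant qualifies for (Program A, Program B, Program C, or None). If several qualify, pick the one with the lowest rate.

Total debts = (30 + 1,300 + 200 + 445) = 1,975; DTI = 1,975/5,600 = 35.3%.
Reserves = 2,610/445 = 5.9 months.
Program A: score 688 < 720; DTI 35.3% ≤ 36%; employment 90 ≥ 18 mo; reserves 5.9 ≥ 2 mo → does not qualify.
Program B: score 688 ≥ 640; DTI 35.3% ≤ 50%; employment 90 ≥ 12 mo → qualifies.
Program C: score 688 < 720; DTI 35.3% ≤ 36%; employment 90 ≥ 24 mo → does not qualify.

Program B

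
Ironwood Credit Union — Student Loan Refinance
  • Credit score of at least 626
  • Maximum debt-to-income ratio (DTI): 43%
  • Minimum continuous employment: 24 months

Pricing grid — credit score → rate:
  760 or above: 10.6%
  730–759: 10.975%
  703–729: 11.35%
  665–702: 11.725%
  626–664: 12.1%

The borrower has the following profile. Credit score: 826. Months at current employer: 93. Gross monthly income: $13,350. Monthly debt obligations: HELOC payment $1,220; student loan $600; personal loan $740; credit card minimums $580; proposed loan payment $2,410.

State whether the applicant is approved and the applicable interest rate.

Approved at 10.6%

Credit score 826 ≥ 626 (meets minimum)
Employment 93 ≥ 24 months
Total monthly debts = (1,220 + 600 + 740 + 580 + 2,410) = 5,550. DTI = 5,550/13,350 = 41.6% ≤ 43%
All requirements met. Score 826 falls in the 760 or above tier → 10.6%.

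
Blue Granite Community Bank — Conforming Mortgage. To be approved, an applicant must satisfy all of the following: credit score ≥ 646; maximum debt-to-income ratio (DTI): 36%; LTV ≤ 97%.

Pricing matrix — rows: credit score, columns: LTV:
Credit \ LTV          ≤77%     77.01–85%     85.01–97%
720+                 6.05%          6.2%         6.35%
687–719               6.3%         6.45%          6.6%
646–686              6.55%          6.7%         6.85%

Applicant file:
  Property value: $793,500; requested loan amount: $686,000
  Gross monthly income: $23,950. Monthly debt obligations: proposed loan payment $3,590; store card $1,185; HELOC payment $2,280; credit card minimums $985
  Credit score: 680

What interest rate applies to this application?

Credit score 680 ≥ 646; Total monthly debts = (3,590 + 1,185 + 2,280 + 985) = 8,040. DTI: 8,040 ÷ 23,950 = 33.6%, within the 36% cap
LTV: 686,000 ÷ 793,500 = 86.5%, within 97% cap
Credit 680 → row 646–686; LTV 86.5% → column 85.01–97%. Grid cell → 6.85%.

6.85%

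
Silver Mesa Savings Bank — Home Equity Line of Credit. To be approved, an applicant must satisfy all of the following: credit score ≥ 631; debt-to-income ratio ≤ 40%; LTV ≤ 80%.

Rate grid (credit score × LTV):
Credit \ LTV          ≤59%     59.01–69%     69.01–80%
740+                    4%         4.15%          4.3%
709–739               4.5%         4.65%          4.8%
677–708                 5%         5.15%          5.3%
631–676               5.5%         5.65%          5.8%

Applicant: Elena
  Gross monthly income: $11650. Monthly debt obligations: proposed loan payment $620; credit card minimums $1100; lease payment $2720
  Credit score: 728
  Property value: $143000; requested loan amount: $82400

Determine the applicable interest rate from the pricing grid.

Credit score 728 ≥ 631; Total monthly debts = (620 + 1,100 + 2,720) = 4,440. Debt-to-income = 4,440/11,650 = 38.1% — meets 40% limit
Loan-to-value = 82,400/143,000 = 57.6% — pass (80% max)
Score 728 is in the 709–739 band; LTV 57.6% is in the ≤59% band → 4.5%.

4.5%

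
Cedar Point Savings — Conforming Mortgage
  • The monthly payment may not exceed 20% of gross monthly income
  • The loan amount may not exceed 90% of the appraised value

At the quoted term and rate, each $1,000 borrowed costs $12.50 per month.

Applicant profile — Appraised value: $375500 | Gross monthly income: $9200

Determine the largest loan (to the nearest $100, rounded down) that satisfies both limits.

$147,200

Payment cap: 20% × $9,200 = $1,840/month.
At $12.50 per $1,000, that supports 1,840/12.50 × 1,000 ≈ $147,200 → $147,200.
LTV cap: 90% × $375,500 = $337,950 → $337,900.
Binding constraint: payment-to-income.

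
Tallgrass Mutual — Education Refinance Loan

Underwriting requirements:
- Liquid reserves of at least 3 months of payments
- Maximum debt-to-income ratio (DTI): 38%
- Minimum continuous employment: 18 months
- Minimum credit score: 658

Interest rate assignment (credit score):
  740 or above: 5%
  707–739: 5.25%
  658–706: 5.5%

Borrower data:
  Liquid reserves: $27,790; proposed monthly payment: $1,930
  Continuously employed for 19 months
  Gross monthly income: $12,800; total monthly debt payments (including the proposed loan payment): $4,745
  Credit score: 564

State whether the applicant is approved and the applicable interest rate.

Credit score 564 < 658 (below minimum)
Employment 19 ≥ 18 months
DTI: 4,745 ÷ 12,800 = 37.1%, within the 38% cap
Reserves: 27,790 ÷ 1,930 = 14.4 months (meets 3-month minimum)
Not all requirements met → denied.

Denied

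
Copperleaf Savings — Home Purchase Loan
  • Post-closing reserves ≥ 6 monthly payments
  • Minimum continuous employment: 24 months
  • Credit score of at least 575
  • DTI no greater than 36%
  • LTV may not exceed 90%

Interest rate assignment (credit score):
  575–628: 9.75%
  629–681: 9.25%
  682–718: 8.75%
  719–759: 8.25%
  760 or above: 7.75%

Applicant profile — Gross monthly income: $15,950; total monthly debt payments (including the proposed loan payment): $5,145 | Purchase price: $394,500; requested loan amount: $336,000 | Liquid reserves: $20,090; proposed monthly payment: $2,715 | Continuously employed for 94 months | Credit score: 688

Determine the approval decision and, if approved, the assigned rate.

Approved at 8.75%

Credit score 688 ≥ 575 (meets minimum)
Liquid reserves cover 20,090/2,715 = 7.4 months — ≥ 6 required
DTI = 5,145/15,950 = 32.3% ≤ 36%
LTV = 336,000/394,500 = 85.2% ≤ 90%
Employment 94 ≥ 24 months
All requirements met. Score 688 falls in the 682–718 tier → 8.75%.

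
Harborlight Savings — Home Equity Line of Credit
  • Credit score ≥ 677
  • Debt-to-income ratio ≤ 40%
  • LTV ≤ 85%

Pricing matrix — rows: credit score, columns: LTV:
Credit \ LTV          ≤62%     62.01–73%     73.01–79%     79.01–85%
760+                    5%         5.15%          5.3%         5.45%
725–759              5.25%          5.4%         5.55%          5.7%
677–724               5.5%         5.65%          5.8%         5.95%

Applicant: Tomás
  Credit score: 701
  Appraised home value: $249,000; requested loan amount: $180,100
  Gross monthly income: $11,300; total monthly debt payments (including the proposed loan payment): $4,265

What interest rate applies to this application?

5.65%

Credit score 701 ≥ 677; DTI = 4,265/11,300 = 37.7% ≤ 40%
Loan-to-value = 180,100/249,000 = 72.3% — pass (85% max)
Row: 701 falls in 677–724. Column: 72.3% falls in 62.01–73%. Rate = 5.65%.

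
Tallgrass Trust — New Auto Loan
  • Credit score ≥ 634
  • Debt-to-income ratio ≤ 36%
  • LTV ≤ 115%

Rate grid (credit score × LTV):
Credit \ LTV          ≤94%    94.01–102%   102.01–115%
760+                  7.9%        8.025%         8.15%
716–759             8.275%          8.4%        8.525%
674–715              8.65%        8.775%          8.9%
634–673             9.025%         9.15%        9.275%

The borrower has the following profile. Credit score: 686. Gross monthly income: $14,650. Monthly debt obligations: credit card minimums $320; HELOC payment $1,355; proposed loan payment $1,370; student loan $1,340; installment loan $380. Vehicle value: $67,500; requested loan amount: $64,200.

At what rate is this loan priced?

8.775%

Credit score 686 ≥ 634; Total monthly debts = (320 + 1,355 + 1,370 + 1,340 + 380) = 4,765. DTI = 4,765/14,650 = 32.5% ≤ 36%
Loan-to-value = 64,200/67,500 = 95.1% — pass (115% max)
Score 686 is in the 674–715 band; LTV 95.1% is in the 94.01–102% band → 8.775%.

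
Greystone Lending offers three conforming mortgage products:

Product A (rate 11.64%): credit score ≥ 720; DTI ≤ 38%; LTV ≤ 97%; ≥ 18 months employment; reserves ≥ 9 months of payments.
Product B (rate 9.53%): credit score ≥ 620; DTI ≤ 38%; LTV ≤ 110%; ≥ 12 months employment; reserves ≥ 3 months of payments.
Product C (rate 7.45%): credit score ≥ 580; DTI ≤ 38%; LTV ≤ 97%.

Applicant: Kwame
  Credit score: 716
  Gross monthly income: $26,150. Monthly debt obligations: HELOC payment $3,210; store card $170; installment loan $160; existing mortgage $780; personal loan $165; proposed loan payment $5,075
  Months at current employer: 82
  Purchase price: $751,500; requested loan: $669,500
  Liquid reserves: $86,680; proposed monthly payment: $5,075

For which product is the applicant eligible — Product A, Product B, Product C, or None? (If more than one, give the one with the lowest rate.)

Total debts = (3,210 + 170 + 160 + 780 + 165 + 5,075) = 9,560; DTI = 9,560/26,150 = 36.6%.
LTV = 669,500/751,500 = 89.1%.
Reserves = 86,680/5,075 = 17.1 months.
Product A: score 716 < 720; DTI 36.6% ≤ 38%; LTV 89.1% ≤ 97%; employment 82 ≥ 18 mo; reserves 17.1 ≥ 9 mo → does not qualify.
Product B: score 716 ≥ 620; DTI 36.6% ≤ 38%; LTV 89.1% ≤ 110%; employment 82 ≥ 12 mo; reserves 17.1 ≥ 3 mo → qualifies.
Product C: score 716 ≥ 580; DTI 36.6% ≤ 38%; LTV 89.1% ≤ 97% → qualifies.
Qualifying: Product B, Product C. Lowest rate is 7.45% → Product C.

Product C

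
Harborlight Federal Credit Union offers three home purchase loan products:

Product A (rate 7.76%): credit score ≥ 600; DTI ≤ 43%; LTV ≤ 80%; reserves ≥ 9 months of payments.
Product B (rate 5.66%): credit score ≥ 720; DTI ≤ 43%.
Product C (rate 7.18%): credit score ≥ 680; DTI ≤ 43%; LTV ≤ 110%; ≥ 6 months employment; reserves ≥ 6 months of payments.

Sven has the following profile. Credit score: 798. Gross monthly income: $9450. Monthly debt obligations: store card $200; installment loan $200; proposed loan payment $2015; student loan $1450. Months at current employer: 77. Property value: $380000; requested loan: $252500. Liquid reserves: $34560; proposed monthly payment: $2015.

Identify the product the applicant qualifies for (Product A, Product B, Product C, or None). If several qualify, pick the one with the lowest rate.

Total debts = (200 + 200 + 2,015 + 1,450) = 3,865; DTI = 3,865/9,450 = 40.9%.
LTV = 252,500/380,000 = 66.4%.
Reserves = 34,560/2,015 = 17.2 months.
Product A: score 798 ≥ 600; DTI 40.9% ≤ 43%; LTV 66.4% ≤ 80%; reserves 17.2 ≥ 9 mo → qualifies.
Product B: score 798 ≥ 720; DTI 40.9% ≤ 43% → qualifies.
Product C: score 798 ≥ 680; DTI 40.9% ≤ 43%; LTV 66.4% ≤ 110%; employment 77 ≥ 6 mo; reserves 17.2 ≥ 6 mo → qualifies.
Qualifying: Product A, Product B, Product C. Lowest rate is 5.66% → Product B.

Product B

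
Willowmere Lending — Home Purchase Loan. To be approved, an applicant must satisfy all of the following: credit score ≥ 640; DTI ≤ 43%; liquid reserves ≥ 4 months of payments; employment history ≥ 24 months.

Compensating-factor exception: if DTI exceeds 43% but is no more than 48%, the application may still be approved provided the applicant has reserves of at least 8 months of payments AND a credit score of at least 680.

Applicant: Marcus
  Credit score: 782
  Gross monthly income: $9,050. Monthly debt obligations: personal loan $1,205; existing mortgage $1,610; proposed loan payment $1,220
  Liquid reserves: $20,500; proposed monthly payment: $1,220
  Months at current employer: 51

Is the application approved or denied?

Approved

Credit score 782 ≥ 640 (meets base)
Total debts = (1,205 + 1,610 + 1,220) = 4,035. DTI: 4,035 ÷ 9,050 = 44.6%, over the 43% base limit.
Reserves: 20,500 ÷ 1,220 = 16.8 months (meets 4-month minimum)
Employment 51 ≥ 24 months
DTI 44.6% is within the 43%–48% exception band; checking compensating factors.
Reserves 16.8 ≥ 8 months; credit score 782 ≥ 680.
Both override conditions satisfied; DTI exception granted.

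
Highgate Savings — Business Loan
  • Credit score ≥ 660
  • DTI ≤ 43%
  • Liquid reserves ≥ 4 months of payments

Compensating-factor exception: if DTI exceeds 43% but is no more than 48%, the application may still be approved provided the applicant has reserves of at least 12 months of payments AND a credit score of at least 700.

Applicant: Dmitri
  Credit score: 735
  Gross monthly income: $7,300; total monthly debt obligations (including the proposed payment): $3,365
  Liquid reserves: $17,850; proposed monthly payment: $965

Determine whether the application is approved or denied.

Approved

Credit score 735 ≥ 660 (meets base)
DTI = 3,365/7,300 = 46.1% > 43% — standard DTI limit exceeded.
Reserves: 17,850 ÷ 965 = 18.5 months (meets 4-month minimum)
46.1% falls in the override range (43%–48%), so the compensating-factor test applies.
Reserves 18.5 ≥ 12 months; credit score 735 ≥ 700.
Both override conditions satisfied; DTI exception granted.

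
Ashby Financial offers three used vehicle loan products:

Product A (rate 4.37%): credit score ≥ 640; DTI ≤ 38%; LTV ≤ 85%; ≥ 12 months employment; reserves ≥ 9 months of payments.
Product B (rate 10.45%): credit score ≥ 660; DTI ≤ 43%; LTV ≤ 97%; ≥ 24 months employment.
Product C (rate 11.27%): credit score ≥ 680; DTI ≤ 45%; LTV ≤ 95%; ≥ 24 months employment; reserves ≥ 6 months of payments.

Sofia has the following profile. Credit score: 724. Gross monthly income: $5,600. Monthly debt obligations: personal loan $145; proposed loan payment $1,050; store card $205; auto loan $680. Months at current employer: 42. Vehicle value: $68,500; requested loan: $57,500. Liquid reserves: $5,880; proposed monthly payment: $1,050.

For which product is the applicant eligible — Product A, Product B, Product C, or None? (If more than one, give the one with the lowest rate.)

Product B

Total debts = (145 + 1,050 + 205 + 680) = 2,080; DTI = 2,080/5,600 = 37.1%.
LTV = 57,500/68,500 = 83.9%.
Reserves = 5,880/1,050 = 5.6 months.
Product A: score 724 ≥ 640; DTI 37.1% ≤ 38%; LTV 83.9% ≤ 85%; employment 42 ≥ 12 mo; reserves 5.6 < 9 mo → does not qualify.
Product B: score 724 ≥ 660; DTI 37.1% ≤ 43%; LTV 83.9% ≤ 97%; employment 42 ≥ 24 mo → qualifies.
Product C: score 724 ≥ 680; DTI 37.1% ≤ 45%; LTV 83.9% ≤ 95%; employment 42 ≥ 24 mo; reserves 5.6 < 6 mo → does not qualify.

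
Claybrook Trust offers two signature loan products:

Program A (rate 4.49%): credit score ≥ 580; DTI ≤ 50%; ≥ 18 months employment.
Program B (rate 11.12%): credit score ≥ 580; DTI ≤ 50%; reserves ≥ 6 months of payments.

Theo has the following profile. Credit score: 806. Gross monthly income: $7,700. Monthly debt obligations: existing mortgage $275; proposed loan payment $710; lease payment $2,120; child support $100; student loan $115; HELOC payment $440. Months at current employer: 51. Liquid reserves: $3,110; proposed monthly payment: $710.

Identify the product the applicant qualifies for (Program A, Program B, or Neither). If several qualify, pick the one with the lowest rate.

Total debts = (275 + 710 + 2,120 + 100 + 115 + 440) = 3,760; DTI = 3,760/7,700 = 48.8%.
Reserves = 3,110/710 = 4.4 months.
Program A: score 806 ≥ 580; DTI 48.8% ≤ 50%; employment 51 ≥ 18 mo → qualifies.
Program B: score 806 ≥ 580; DTI 48.8% ≤ 50%; reserves 4.4 < 6 mo → does not qualify.

Program A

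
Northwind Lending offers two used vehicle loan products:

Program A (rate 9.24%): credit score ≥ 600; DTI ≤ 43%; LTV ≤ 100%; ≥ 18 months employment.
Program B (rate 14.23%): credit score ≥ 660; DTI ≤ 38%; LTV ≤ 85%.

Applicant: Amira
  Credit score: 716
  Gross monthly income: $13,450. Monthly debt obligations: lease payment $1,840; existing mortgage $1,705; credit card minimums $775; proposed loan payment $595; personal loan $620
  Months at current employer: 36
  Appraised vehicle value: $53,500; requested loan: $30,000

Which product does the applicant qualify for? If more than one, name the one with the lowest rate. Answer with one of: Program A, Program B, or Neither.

Total debts = (1,840 + 1,705 + 775 + 595 + 620) = 5,535; DTI = 5,535/13,450 = 41.2%.
LTV = 30,000/53,500 = 56.1%.
Program A: score 716 ≥ 600; DTI 41.2% ≤ 43%; LTV 56.1% ≤ 100%; employment 36 ≥ 18 mo → qualifies.
Program B: score 716 ≥ 660; DTI 41.2% > 38%; LTV 56.1% ≤ 85% → does not qualify.

Program A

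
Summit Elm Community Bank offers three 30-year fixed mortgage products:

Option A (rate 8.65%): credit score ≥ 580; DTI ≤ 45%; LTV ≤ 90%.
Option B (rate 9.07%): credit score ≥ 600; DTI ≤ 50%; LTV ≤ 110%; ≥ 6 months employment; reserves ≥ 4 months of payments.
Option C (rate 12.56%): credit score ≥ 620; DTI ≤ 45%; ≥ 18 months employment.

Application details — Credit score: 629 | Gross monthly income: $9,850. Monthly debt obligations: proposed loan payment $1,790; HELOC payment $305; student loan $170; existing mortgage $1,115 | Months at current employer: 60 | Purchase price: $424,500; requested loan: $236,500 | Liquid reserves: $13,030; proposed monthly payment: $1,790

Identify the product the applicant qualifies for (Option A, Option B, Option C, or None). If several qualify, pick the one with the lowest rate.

Total debts = (1,790 + 305 + 170 + 1,115) = 3,380; DTI = 3,380/9,850 = 34.3%.
LTV = 236,500/424,500 = 55.7%.
Reserves = 13,030/1,790 = 7.3 months.
Option A: score 629 ≥ 580; DTI 34.3% ≤ 45%; LTV 55.7% ≤ 90% → qualifies.
Option B: score 629 ≥ 600; DTI 34.3% ≤ 50%; LTV 55.7% ≤ 110%; employment 60 ≥ 6 mo; reserves 7.3 ≥ 4 mo → qualifies.
Option C: score 629 ≥ 620; DTI 34.3% ≤ 45%; employment 60 ≥ 18 mo → qualifies.
Qualifying: Option A, Option B, Option C. Lowest rate is 8.65% → Option A.

Option A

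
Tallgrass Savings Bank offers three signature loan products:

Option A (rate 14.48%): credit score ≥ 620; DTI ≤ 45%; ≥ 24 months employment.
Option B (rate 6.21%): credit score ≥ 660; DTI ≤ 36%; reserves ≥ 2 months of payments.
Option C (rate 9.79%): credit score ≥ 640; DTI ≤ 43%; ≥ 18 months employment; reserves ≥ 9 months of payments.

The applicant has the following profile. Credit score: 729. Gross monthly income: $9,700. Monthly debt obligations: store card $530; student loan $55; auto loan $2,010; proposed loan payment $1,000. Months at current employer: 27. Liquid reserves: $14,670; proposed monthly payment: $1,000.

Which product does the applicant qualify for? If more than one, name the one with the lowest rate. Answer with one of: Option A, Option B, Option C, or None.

Option C

Total debts = (530 + 55 + 2,010 + 1,000) = 3,595; DTI = 3,595/9,700 = 37.1%.
Reserves = 14,670/1,000 = 14.7 months.
Option A: score 729 ≥ 620; DTI 37.1% ≤ 45%; employment 27 ≥ 24 mo → qualifies.
Option B: score 729 ≥ 660; DTI 37.1% > 36%; reserves 14.7 ≥ 2 mo → does not qualify.
Option C: score 729 ≥ 640; DTI 37.1% ≤ 43%; employment 27 ≥ 18 mo; reserves 14.7 ≥ 9 mo → qualifies.
Qualifying: Option A, Option C. Lowest rate is 9.79% → Option C.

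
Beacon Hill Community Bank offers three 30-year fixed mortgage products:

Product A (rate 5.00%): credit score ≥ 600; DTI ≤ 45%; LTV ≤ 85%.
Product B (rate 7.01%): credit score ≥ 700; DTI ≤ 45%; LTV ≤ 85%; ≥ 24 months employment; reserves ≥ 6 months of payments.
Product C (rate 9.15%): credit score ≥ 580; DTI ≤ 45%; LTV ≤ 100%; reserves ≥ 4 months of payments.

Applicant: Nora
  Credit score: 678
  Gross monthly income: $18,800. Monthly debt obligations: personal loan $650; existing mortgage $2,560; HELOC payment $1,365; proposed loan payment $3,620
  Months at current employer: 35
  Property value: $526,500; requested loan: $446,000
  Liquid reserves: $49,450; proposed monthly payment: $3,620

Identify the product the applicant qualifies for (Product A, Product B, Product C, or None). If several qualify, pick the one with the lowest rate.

Total debts = (650 + 2,560 + 1,365 + 3,620) = 8,195; DTI = 8,195/18,800 = 43.6%.
LTV = 446,000/526,500 = 84.7%.
Reserves = 49,450/3,620 = 13.7 months.
Product A: score 678 ≥ 600; DTI 43.6% ≤ 45%; LTV 84.7% ≤ 85% → qualifies.
Product B: score 678 < 700; DTI 43.6% ≤ 45%; LTV 84.7% ≤ 85%; employment 35 ≥ 24 mo; reserves 13.7 ≥ 6 mo → does not qualify.
Product C: score 678 ≥ 580; DTI 43.6% ≤ 45%; LTV 84.7% ≤ 100%; reserves 13.7 ≥ 4 mo → qualifies.
Qualifying: Product A, Product C. Lowest rate is 5.00% → Product A.

Product A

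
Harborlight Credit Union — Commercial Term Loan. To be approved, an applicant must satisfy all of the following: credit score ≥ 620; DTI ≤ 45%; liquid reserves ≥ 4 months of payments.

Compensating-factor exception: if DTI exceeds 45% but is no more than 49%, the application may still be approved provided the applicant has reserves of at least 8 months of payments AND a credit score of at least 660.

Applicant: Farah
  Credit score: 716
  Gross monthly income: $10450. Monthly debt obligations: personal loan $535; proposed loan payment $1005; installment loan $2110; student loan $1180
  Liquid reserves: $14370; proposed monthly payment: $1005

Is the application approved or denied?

Credit score 716 ≥ 620 (meets base)
Total debts = (535 + 1,005 + 2,110 + 1,180) = 4,830. DTI: 4,830 ÷ 10,450 = 46.2%, over the 45% base limit.
Liquid reserves cover 14,370/1,005 = 14.3 months — ≥ 4 required
46.2% falls in the override range (45%–49%), so the compensating-factor test applies.
Reserves 14.3 ≥ 8 months; credit score 716 ≥ 660.
Both override conditions satisfied; DTI exception granted.

Approved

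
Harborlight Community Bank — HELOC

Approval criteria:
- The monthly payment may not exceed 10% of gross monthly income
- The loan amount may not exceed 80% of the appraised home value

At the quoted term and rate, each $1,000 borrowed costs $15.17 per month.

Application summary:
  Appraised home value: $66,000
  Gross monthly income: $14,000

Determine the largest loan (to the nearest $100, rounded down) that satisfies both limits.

$52,800

Payment cap: 10% × $14,000 = $1,400/month.
At $15.17 per $1,000, that supports 1,400/15.17 × 1,000 ≈ $92,287 → $92,200.
LTV cap: 80% × $66,000 = $52,800 → $52,800.
Binding constraint: loan-to-value.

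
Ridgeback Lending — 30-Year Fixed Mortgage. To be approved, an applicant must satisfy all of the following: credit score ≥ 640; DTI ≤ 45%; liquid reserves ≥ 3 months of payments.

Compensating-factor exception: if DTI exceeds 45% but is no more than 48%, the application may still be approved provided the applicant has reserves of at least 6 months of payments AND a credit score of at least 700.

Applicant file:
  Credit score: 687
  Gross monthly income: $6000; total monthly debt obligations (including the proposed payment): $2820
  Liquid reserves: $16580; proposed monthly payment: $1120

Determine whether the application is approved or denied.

Denied

Credit score 687 ≥ 640 (meets base)
DTI: 2,820 ÷ 6,000 = 47%, over the 45% base limit.
Reserves: 16,580 ÷ 1,120 = 14.8 months (meets 3-month minimum)
DTI 47% is within the 45%–48% exception band; checking compensating factors.
Reserves 14.8 ≥ 6 months; credit score 687 < 700.
Compensating-factor requirement not fully met.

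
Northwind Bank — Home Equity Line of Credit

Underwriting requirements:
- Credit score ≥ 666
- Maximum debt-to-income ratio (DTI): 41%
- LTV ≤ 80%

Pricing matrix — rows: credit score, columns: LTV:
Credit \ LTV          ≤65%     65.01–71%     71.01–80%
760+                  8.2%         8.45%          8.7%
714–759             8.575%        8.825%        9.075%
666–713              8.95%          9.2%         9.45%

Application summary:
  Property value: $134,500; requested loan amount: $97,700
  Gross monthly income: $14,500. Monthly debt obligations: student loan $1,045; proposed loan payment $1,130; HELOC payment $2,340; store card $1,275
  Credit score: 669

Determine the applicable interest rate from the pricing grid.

9.45%

Credit score 669 ≥ 666; Total monthly debts = (1,045 + 1,130 + 2,340 + 1,275) = 5,790. DTI: 5,790 ÷ 14,500 = 39.9%, within the 41% cap
LTV: 97,700 ÷ 134,500 = 72.6%, within 80% cap
Credit 669 → row 666–713; LTV 72.6% → column 71.01–80%. Grid cell → 9.45%.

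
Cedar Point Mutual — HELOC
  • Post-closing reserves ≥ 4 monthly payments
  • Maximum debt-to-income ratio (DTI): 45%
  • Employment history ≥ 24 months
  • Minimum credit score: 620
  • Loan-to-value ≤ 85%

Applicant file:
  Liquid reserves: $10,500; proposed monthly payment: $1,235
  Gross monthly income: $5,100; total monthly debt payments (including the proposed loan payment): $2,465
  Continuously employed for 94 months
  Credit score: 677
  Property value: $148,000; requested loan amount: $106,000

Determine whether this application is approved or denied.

Reserves: 10,500 ÷ 1,235 = 8.5 months (meets 4-month minimum)
DTI: 2,465 ÷ 5,100 = 48.3%, exceeds the 45% cap
Employment 94 ≥ 24 months
Credit score 677 ≥ 620 (meets)
LTV: 106,000 ÷ 148,000 = 71.6%, within 85% cap
Fails on DTI.

Denied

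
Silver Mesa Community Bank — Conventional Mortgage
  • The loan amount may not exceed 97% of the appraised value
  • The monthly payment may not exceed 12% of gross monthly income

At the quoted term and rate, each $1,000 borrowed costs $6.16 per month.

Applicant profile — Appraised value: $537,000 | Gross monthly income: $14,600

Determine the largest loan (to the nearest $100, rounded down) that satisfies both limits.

$284,400

Payment cap: 12% × $14,600 = $1,752/month.
At $6.16 per $1,000, that supports 1,752/6.16 × 1,000 ≈ $284,415 → $284,400.
LTV cap: 97% × $537,000 = $520,890 → $520,800.
Binding constraint: payment-to-income.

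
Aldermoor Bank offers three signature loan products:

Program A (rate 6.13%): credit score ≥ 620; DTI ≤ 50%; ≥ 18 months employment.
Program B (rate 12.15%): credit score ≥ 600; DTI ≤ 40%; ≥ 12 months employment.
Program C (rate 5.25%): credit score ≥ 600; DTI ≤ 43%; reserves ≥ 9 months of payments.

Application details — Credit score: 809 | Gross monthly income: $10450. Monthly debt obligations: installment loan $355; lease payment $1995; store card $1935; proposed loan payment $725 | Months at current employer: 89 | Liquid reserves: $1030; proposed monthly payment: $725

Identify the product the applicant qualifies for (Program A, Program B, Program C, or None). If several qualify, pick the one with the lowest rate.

Program A

Total debts = (355 + 1,995 + 1,935 + 725) = 5,010; DTI = 5,010/10,450 = 47.9%.
Reserves = 1,030/725 = 1.4 months.
Program A: score 809 ≥ 620; DTI 47.9% ≤ 50%; employment 89 ≥ 18 mo → qualifies.
Program B: score 809 ≥ 600; DTI 47.9% > 40%; employment 89 ≥ 12 mo → does not qualify.
Program C: score 809 ≥ 600; DTI 47.9% > 43%; reserves 1.4 < 9 mo → does not qualify.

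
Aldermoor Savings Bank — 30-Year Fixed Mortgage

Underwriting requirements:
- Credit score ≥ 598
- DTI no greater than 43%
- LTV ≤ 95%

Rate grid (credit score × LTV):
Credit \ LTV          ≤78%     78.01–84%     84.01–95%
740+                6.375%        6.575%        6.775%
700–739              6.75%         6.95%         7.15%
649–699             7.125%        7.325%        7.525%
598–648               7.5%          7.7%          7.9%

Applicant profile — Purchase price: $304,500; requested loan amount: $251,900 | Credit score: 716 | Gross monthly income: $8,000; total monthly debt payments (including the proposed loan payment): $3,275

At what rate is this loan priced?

Credit score 716 ≥ 598; DTI = 3,275/8,000 = 40.9% ≤ 43%
LTV = 251,900/304,500 = 82.7% ≤ 95%
Score 716 is in the 700–739 band; LTV 82.7% is in the 78.01–84% band → 6.95%.

6.95%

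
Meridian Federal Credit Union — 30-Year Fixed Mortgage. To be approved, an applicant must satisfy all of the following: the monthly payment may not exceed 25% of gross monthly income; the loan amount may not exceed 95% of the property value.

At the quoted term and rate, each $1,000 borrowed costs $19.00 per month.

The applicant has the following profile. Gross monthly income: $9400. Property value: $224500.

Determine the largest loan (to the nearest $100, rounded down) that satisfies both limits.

Payment cap: 25% × $9,400 = $2,350/month.
At $19.00 per $1,000, that supports 2,350/19.00 × 1,000 ≈ $123,684 → $123,600.
LTV cap: 95% × $224,500 = $213,275 → $213,200.
Binding constraint: payment-to-income.

$123,600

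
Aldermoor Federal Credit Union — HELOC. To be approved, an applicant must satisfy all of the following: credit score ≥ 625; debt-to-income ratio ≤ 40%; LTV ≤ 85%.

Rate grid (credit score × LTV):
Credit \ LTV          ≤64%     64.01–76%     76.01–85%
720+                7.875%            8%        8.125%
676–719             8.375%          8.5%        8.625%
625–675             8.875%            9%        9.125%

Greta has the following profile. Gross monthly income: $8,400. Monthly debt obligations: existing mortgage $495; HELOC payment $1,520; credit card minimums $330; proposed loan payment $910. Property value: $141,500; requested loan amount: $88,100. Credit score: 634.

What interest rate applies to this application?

8.875%

Credit score 634 ≥ 625; Total monthly debts = (495 + 1,520 + 330 + 910) = 3,255. Debt-to-income = 3,255/8,400 = 38.8% — meets 40% limit
Loan-to-value = 88,100/141,500 = 62.3% — pass (85% max)
Score 634 is in the 625–675 band; LTV 62.3% is in the ≤64% band → 8.875%.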